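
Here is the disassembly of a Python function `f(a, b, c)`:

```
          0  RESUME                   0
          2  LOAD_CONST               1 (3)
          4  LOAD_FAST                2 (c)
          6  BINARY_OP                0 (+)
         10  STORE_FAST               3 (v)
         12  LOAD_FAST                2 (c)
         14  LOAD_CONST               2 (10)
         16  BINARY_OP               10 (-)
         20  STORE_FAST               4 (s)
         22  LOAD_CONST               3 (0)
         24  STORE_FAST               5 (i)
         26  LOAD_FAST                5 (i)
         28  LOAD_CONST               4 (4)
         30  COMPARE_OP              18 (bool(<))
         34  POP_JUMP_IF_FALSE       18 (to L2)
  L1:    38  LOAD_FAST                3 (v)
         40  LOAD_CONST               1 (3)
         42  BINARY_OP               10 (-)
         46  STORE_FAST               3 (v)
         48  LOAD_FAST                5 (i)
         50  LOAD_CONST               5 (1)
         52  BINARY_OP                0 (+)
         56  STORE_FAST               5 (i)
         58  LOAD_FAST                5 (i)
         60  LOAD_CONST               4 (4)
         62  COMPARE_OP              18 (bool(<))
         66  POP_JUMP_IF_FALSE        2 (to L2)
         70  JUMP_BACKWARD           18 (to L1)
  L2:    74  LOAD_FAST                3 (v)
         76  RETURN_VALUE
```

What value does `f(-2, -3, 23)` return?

14

LOAD_CONST → push 3. Stack: [3]
LOAD_FAST c → push 23. Stack: [3, 23]
BINARY_OP + → 3 + 23 = 26. Stack: [26]
STORE_FAST v → v=26. Stack: []
LOAD_FAST c → push 23. Stack: [23]
LOAD_CONST → push 10. Stack: [23, 10]
BINARY_OP - → 23 - 10 = 13. Stack: [13]
STORE_FAST s → s=13. Stack: []
LOAD_CONST → push 0. Stack: [0]
STORE_FAST i → i=0. Stack: []
LOAD_FAST i → push 0. Stack: [0]
LOAD_CONST → push 4. Stack: [0, 4]
COMPARE_OP bool(<) → 0 vs 4 = True. Stack: [True]
POP_JUMP_IF_FALSE → pop True; no jump. Stack: []
LOAD_FAST v → push 26. Stack: [26]
LOAD_CONST → push 3. Stack: [26, 3]
BINARY_OP - → 26 - 3 = 23. Stack: [23]
STORE_FAST v → v=23. Stack: []
LOAD_FAST i → push 0. Stack: [0]
LOAD_CONST → push 1. Stack: [0, 1]
BINARY_OP + → 0 + 1 = 1. Stack: [1]
STORE_FAST i → i=1. Stack: []
LOAD_FAST i → push 1. Stack: [1]
LOAD_CONST → push 4. Stack: [1, 4]
COMPARE_OP bool(<) → 1 vs 4 = True. Stack: [True]
POP_JUMP_IF_FALSE → pop True; no jump. Stack: []
LOAD_FAST v → push 23. Stack: [23]
LOAD_CONST → push 3. Stack: [23, 3]
BINARY_OP - → 23 - 3 = 20. Stack: [20]
STORE_FAST v → v=20. Stack: []
LOAD_FAST i → push 1. Stack: [1]
LOAD_CONST → push 1. Stack: [1, 1]
BINARY_OP + → 1 + 1 = 2. Stack: [2]
STORE_FAST i → i=2. Stack: []
LOAD_FAST i → push 2. Stack: [2]
LOAD_CONST → push 4. Stack: [2, 4]
COMPARE_OP bool(<) → 2 vs 4 = True. Stack: [True]
POP_JUMP_IF_FALSE → pop True; no jump. Stack: []
LOAD_FAST v → push 20. Stack: [20]
LOAD_CONST → push 3. Stack: [20, 3]
BINARY_OP - → 20 - 3 = 17. Stack: [17]
STORE_FAST v → v=17. Stack: []
LOAD_FAST i → push 2. Stack: [2]
LOAD_CONST → push 1. Stack: [2, 1]
BINARY_OP + → 2 + 1 = 3. Stack: [3]
STORE_FAST i → i=3. Stack: []
LOAD_FAST i → push 3. Stack: [3]
LOAD_CONST → push 4. Stack: [3, 4]
COMPARE_OP bool(<) → 3 vs 4 = True. Stack: [True]
POP_JUMP_IF_FALSE → pop True; no jump. Stack: []
LOAD_FAST v → push 17. Stack: [17]
LOAD_CONST → push 3. Stack: [17, 3]
BINARY_OP - → 17 - 3 = 14. Stack: [14]
STORE_FAST v → v=14. Stack: []
LOAD_FAST i → push 3. Stack: [3]
LOAD_CONST → push 1. Stack: [3, 1]
BINARY_OP + → 3 + 1 = 4. Stack: [4]
STORE_FAST i → i=4. Stack: []
LOAD_FAST i → push 4. Stack: [4]
LOAD_CONST → push 4. Stack: [4, 4]
COMPARE_OP bool(<) → 4 vs 4 = False. Stack: [False]
POP_JUMP_IF_FALSE → pop False; jump. Stack: []
LOAD_FAST v → push 14. Stack: [14]
RETURN_VALUE → return 14.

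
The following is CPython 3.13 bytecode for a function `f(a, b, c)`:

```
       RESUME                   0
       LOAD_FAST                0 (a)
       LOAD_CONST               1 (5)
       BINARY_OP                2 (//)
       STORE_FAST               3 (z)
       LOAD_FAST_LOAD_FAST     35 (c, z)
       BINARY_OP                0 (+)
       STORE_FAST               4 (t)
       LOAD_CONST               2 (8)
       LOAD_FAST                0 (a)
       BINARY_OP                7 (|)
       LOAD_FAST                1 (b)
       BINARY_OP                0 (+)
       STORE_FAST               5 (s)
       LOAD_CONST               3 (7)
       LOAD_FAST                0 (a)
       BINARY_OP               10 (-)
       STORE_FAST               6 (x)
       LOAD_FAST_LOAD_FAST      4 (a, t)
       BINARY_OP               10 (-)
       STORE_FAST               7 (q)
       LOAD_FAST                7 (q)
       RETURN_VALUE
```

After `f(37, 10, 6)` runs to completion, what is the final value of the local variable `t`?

13

LOAD_FAST a → push 37. Stack: [37]
LOAD_CONST → push 5. Stack: [37, 5]
BINARY_OP // → 37 // 5 = 7. Stack: [7]
STORE_FAST z → z=7. Stack: []
LOAD_FAST_LOAD_FAST c,z → push 6,7. Stack: [6, 7]
BINARY_OP + → 6 + 7 = 13. Stack: [13]
STORE_FAST t → t=13. Stack: []
LOAD_CONST → push 8. Stack: [8]
LOAD_FAST a → push 37. Stack: [8, 37]
BINARY_OP | → 8 | 37 = 45. Stack: [45]
LOAD_FAST b → push 10. Stack: [45, 10]
BINARY_OP + → 45 + 10 = 55. Stack: [55]
STORE_FAST s → s=55. Stack: []
LOAD_CONST → push 7. Stack: [7]
LOAD_FAST a → push 37. Stack: [7, 37]
BINARY_OP - → 7 - 37 = -30. Stack: [-30]
STORE_FAST x → x=-30. Stack: []
LOAD_FAST_LOAD_FAST a,t → push 37,13. Stack: [37, 13]
BINARY_OP - → 37 - 13 = 24. Stack: [24]
STORE_FAST q → q=24. Stack: []
LOAD_FAST q → push 24. Stack: [24]
RETURN_VALUE → return 24.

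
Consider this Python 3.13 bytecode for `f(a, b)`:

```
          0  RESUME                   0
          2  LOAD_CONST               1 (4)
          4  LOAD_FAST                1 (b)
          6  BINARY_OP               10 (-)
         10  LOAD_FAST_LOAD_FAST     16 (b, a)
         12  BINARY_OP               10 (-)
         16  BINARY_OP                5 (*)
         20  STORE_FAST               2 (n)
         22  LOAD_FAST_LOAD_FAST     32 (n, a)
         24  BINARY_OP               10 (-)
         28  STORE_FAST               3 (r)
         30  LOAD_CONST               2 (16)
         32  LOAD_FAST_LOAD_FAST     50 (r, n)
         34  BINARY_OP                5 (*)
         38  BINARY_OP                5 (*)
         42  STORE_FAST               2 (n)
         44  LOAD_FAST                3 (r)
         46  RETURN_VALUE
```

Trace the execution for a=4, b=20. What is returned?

LOAD_CONST → push 4. Stack: [4]
LOAD_FAST b → push 20. Stack: [4, 20]
BINARY_OP - → 4 - 20 = -16. Stack: [-16]
LOAD_FAST_LOAD_FAST b,a → push 20,4. Stack: [-16, 20, 4]
BINARY_OP - → 20 - 4 = 16. Stack: [-16, 16]
BINARY_OP * → -16 * 16 = -256. Stack: [-256]
STORE_FAST n → n=-256. Stack: []
LOAD_FAST_LOAD_FAST n,a → push -256,4. Stack: [-256, 4]
BINARY_OP - → -256 - 4 = -260. Stack: [-260]
STORE_FAST r → r=-260. Stack: []
LOAD_CONST → push 16. Stack: [16]
LOAD_FAST_LOAD_FAST r,n → push -260,-256. Stack: [16, -260, -256]
BINARY_OP * → -260 * -256 = 66560. Stack: [16, 66560]
BINARY_OP * → 16 * 66560 = 1064960. Stack: [1064960]
STORE_FAST n → n=1064960. Stack: []
LOAD_FAST r → push -260. Stack: [-260]
RETURN_VALUE → return -260.

-260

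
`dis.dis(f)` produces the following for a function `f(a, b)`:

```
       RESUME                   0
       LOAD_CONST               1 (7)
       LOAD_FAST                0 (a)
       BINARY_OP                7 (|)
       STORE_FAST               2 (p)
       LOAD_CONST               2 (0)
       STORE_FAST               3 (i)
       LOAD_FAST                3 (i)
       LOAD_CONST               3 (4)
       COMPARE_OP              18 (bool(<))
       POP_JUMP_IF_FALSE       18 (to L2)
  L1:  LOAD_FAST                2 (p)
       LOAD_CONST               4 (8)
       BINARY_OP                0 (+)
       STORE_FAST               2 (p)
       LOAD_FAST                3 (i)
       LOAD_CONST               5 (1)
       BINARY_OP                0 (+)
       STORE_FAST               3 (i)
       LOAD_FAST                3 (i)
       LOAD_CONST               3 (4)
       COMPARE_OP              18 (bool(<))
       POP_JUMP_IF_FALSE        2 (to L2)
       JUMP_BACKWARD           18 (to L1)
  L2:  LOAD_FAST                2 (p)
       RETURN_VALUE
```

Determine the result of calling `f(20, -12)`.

55

LOAD_CONST → push 7. Stack: [7]
LOAD_FAST a → push 20. Stack: [7, 20]
BINARY_OP | → 7 | 20 = 23. Stack: [23]
STORE_FAST p → p=23. Stack: []
LOAD_CONST → push 0. Stack: [0]
STORE_FAST i → i=0. Stack: []
LOAD_FAST i → push 0. Stack: [0]
LOAD_CONST → push 4. Stack: [0, 4]
COMPARE_OP bool(<) → 0 vs 4 = True. Stack: [True]
POP_JUMP_IF_FALSE → pop True; no jump. Stack: []
LOAD_FAST p → push 23. Stack: [23]
LOAD_CONST → push 8. Stack: [23, 8]
BINARY_OP + → 23 + 8 = 31. Stack: [31]
STORE_FAST p → p=31. Stack: []
LOAD_FAST i → push 0. Stack: [0]
LOAD_CONST → push 1. Stack: [0, 1]
BINARY_OP + → 0 + 1 = 1. Stack: [1]
STORE_FAST i → i=1. Stack: []
LOAD_FAST i → push 1. Stack: [1]
LOAD_CONST → push 4. Stack: [1, 4]
COMPARE_OP bool(<) → 1 vs 4 = True. Stack: [True]
POP_JUMP_IF_FALSE → pop True; no jump. Stack: []
LOAD_FAST p → push 31. Stack: [31]
LOAD_CONST → push 8. Stack: [31, 8]
BINARY_OP + → 31 + 8 = 39. Stack: [39]
STORE_FAST p → p=39. Stack: []
LOAD_FAST i → push 1. Stack: [1]
LOAD_CONST → push 1. Stack: [1, 1]
BINARY_OP + → 1 + 1 = 2. Stack: [2]
STORE_FAST i → i=2. Stack: []
LOAD_FAST i → push 2. Stack: [2]
LOAD_CONST → push 4. Stack: [2, 4]
COMPARE_OP bool(<) → 2 vs 4 = True. Stack: [True]
POP_JUMP_IF_FALSE → pop True; no jump. Stack: []
LOAD_FAST p → push 39. Stack: [39]
LOAD_CONST → push 8. Stack: [39, 8]
BINARY_OP + → 39 + 8 = 47. Stack: [47]
STORE_FAST p → p=47. Stack: []
LOAD_FAST i → push 2. Stack: [2]
LOAD_CONST → push 1. Stack: [2, 1]
BINARY_OP + → 2 + 1 = 3. Stack: [3]
STORE_FAST i → i=3. Stack: []
LOAD_FAST i → push 3. Stack: [3]
LOAD_CONST → push 4. Stack: [3, 4]
COMPARE_OP bool(<) → 3 vs 4 = True. Stack: [True]
POP_JUMP_IF_FALSE → pop True; no jump. Stack: []
LOAD_FAST p → push 47. Stack: [47]
LOAD_CONST → push 8. Stack: [47, 8]
BINARY_OP + → 47 + 8 = 55. Stack: [55]
STORE_FAST p → p=55. Stack: []
LOAD_FAST i → push 3. Stack: [3]
LOAD_CONST → push 1. Stack: [3, 1]
BINARY_OP + → 3 + 1 = 4. Stack: [4]
STORE_FAST i → i=4. Stack: []
LOAD_FAST i → push 4. Stack: [4]
LOAD_CONST → push 4. Stack: [4, 4]
COMPARE_OP bool(<) → 4 vs 4 = False. Stack: [False]
POP_JUMP_IF_FALSE → pop False; jump. Stack: []
LOAD_FAST p → push 55. Stack: [55]
RETURN_VALUE → return 55.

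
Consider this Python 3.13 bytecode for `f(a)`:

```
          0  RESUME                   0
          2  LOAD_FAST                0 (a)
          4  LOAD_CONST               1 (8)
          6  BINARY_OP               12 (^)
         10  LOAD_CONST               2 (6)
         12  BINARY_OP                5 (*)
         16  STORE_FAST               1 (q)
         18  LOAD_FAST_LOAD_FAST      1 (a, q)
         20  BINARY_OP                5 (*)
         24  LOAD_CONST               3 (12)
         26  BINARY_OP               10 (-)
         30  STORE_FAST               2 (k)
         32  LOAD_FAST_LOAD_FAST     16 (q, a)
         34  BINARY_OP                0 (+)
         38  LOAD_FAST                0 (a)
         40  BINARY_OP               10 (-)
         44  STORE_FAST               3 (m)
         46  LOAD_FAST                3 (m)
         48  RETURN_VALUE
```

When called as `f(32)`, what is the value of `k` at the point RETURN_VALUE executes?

LOAD_FAST a → push 32. Stack: [32]
LOAD_CONST → push 8. Stack: [32, 8]
BINARY_OP ^ → 32 ^ 8 = 40. Stack: [40]
LOAD_CONST → push 6. Stack: [40, 6]
BINARY_OP * → 40 * 6 = 240. Stack: [240]
STORE_FAST q → q=240. Stack: []
LOAD_FAST_LOAD_FAST a,q → push 32,240. Stack: [32, 240]
BINARY_OP * → 32 * 240 = 7680. Stack: [7680]
LOAD_CONST → push 12. Stack: [7680, 12]
BINARY_OP - → 7680 - 12 = 7668. Stack: [7668]
STORE_FAST k → k=7668. Stack: []
LOAD_FAST_LOAD_FAST q,a → push 240,32. Stack: [240, 32]
BINARY_OP + → 240 + 32 = 272. Stack: [272]
LOAD_FAST a → push 32. Stack: [272, 32]
BINARY_OP - → 272 - 32 = 240. Stack: [240]
STORE_FAST m → m=240. Stack: []
LOAD_FAST m → push 240. Stack: [240]
RETURN_VALUE → return 240.

7668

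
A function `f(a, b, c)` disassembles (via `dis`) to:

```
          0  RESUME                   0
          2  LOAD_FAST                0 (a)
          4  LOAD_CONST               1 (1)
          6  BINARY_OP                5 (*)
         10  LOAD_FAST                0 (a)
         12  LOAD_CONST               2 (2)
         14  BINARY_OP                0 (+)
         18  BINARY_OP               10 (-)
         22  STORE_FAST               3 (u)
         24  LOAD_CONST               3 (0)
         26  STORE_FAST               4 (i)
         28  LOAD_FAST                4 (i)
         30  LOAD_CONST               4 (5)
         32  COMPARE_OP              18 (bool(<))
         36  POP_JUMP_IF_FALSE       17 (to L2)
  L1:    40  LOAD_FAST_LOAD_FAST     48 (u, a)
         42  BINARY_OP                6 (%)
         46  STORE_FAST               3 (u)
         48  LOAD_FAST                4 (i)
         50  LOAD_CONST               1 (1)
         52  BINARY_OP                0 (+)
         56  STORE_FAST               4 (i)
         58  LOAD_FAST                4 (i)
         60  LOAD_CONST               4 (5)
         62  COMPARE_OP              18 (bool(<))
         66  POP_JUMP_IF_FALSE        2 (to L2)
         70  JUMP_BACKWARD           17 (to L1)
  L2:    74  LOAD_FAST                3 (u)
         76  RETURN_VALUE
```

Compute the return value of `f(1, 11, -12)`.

LOAD_FAST a → push 1
LOAD_CONST → push 1
BINARY_OP * → 1 * 1 = 1
LOAD_FAST a → push 1
LOAD_CONST → push 2
BINARY_OP + → 1 + 2 = 3
BINARY_OP - → 1 - 3 = -2
STORE_FAST u → u=-2
LOAD_CONST → push 0
STORE_FAST i → i=0
LOAD_FAST i → push 0
LOAD_CONST → push 5
COMPARE_OP bool(<) → 0 vs 5 = True
POP_JUMP_IF_FALSE → pop True; no jump
LOAD_FAST_LOAD_FAST u,a → push -2,1
BINARY_OP % → -2 % 1 = 0
STORE_FAST u → u=0
LOAD_FAST i → push 0
LOAD_CONST → push 1
BINARY_OP + → 0 + 1 = 1
STORE_FAST i → i=1
LOAD_FAST i → push 1
LOAD_CONST → push 5
COMPARE_OP bool(<) → 1 vs 5 = True
POP_JUMP_IF_FALSE → pop True; no jump
LOAD_FAST_LOAD_FAST u,a → push 0,1
BINARY_OP % → 0 % 1 = 0
STORE_FAST u → u=0
LOAD_FAST i → push 1
LOAD_CONST → push 1
BINARY_OP + → 1 + 1 = 2
STORE_FAST i → i=2
LOAD_FAST i → push 2
LOAD_CONST → push 5
COMPARE_OP bool(<) → 2 vs 5 = True
POP_JUMP_IF_FALSE → pop True; no jump
LOAD_FAST_LOAD_FAST u,a → push 0,1
BINARY_OP % → 0 % 1 = 0
STORE_FAST u → u=0
LOAD_FAST i → push 2
LOAD_CONST → push 1
BINARY_OP + → 2 + 1 = 3
STORE_FAST i → i=3
LOAD_FAST i → push 3
LOAD_CONST → push 5
COMPARE_OP bool(<) → 3 vs 5 = True
POP_JUMP_IF_FALSE → pop True; no jump
LOAD_FAST_LOAD_FAST u,a → push 0,1
BINARY_OP % → 0 % 1 = 0
STORE_FAST u → u=0
LOAD_FAST i → push 3
LOAD_CONST → push 1
BINARY_OP + → 3 + 1 = 4
STORE_FAST i → i=4
LOAD_FAST i → push 4
LOAD_CONST → push 5
COMPARE_OP bool(<) → 4 vs 5 = True
POP_JUMP_IF_FALSE → pop True; no jump
LOAD_FAST_LOAD_FAST u,a → push 0,1
BINARY_OP % → 0 % 1 = 0
STORE_FAST u → u=0
LOAD_FAST i → push 4
LOAD_CONST → push 1
BINARY_OP + → 4 + 1 = 5
STORE_FAST i → i=5
LOAD_FAST i → push 5
LOAD_CONST → push 5
COMPARE_OP bool(<) → 5 vs 5 = False
POP_JUMP_IF_FALSE → pop False; jump
LOAD_FAST u → push 0
RETURN_VALUE → return 0.

0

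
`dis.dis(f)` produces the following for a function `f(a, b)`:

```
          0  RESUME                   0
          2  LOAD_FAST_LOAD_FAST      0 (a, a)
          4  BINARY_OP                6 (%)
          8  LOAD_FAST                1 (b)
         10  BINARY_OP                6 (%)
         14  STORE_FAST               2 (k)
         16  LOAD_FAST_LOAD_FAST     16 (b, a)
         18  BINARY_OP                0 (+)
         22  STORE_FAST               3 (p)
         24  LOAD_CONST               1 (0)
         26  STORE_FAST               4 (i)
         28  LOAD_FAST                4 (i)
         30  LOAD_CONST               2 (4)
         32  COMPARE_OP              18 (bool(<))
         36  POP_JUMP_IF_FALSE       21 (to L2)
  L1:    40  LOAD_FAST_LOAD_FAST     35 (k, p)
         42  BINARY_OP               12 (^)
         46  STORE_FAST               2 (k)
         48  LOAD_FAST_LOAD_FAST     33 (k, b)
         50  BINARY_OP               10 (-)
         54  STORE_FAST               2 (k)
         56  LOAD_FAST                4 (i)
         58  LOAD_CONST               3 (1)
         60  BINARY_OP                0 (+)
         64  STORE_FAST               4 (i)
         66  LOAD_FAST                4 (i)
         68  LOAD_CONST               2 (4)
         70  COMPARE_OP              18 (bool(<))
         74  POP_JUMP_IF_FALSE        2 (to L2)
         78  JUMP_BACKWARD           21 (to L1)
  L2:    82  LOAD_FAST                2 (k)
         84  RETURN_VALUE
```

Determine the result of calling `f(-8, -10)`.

LOAD_FAST_LOAD_FAST a,a → push -8,-8
BINARY_OP % → -8 % -8 = 0
LOAD_FAST b → push -10
BINARY_OP % → 0 % -10 = 0
STORE_FAST k → k=0
LOAD_FAST_LOAD_FAST b,a → push -10,-8
BINARY_OP + → -10 + -8 = -18
STORE_FAST p → p=-18
LOAD_CONST → push 0
STORE_FAST i → i=0
LOAD_FAST i → push 0
LOAD_CONST → push 4
COMPARE_OP bool(<) → 0 vs 4 = True
POP_JUMP_IF_FALSE → pop True; no jump
LOAD_FAST_LOAD_FAST k,p → push 0,-18
BINARY_OP ^ → 0 ^ -18 = -18
STORE_FAST k → k=-18
LOAD_FAST_LOAD_FAST k,b → push -18,-10
BINARY_OP - → -18 - -10 = -8
STORE_FAST k → k=-8
LOAD_FAST i → push 0
LOAD_CONST → push 1
BINARY_OP + → 0 + 1 = 1
STORE_FAST i → i=1
LOAD_FAST i → push 1
LOAD_CONST → push 4
COMPARE_OP bool(<) → 1 vs 4 = True
POP_JUMP_IF_FALSE → pop True; no jump
LOAD_FAST_LOAD_FAST k,p → push -8,-18
BINARY_OP ^ → -8 ^ -18 = 22
STORE_FAST k → k=22
LOAD_FAST_LOAD_FAST k,b → push 22,-10
BINARY_OP - → 22 - -10 = 32
STORE_FAST k → k=32
LOAD_FAST i → push 1
LOAD_CONST → push 1
BINARY_OP + → 1 + 1 = 2
STORE_FAST i → i=2
LOAD_FAST i → push 2
LOAD_CONST → push 4
COMPARE_OP bool(<) → 2 vs 4 = True
POP_JUMP_IF_FALSE → pop True; no jump
LOAD_FAST_LOAD_FAST k,p → push 32,-18
BINARY_OP ^ → 32 ^ -18 = -50
STORE_FAST k → k=-50
LOAD_FAST_LOAD_FAST k,b → push -50,-10
BINARY_OP - → -50 - -10 = -40
STORE_FAST k → k=-40
LOAD_FAST i → push 2
LOAD_CONST → push 1
BINARY_OP + → 2 + 1 = 3
STORE_FAST i → i=3
LOAD_FAST i → push 3
LOAD_CONST → push 4
COMPARE_OP bool(<) → 3 vs 4 = True
POP_JUMP_IF_FALSE → pop True; no jump
LOAD_FAST_LOAD_FAST k,p → push -40,-18
BINARY_OP ^ → -40 ^ -18 = 54
STORE_FAST k → k=54
LOAD_FAST_LOAD_FAST k,b → push 54,-10
BINARY_OP - → 54 - -10 = 64
STORE_FAST k → k=64
LOAD_FAST i → push 3
LOAD_CONST → push 1
BINARY_OP + → 3 + 1 = 4
STORE_FAST i → i=4
LOAD_FAST i → push 4
LOAD_CONST → push 4
COMPARE_OP bool(<) → 4 vs 4 = False
POP_JUMP_IF_FALSE → pop False; jump
LOAD_FAST k → push 64
RETURN_VALUE → return 64.

64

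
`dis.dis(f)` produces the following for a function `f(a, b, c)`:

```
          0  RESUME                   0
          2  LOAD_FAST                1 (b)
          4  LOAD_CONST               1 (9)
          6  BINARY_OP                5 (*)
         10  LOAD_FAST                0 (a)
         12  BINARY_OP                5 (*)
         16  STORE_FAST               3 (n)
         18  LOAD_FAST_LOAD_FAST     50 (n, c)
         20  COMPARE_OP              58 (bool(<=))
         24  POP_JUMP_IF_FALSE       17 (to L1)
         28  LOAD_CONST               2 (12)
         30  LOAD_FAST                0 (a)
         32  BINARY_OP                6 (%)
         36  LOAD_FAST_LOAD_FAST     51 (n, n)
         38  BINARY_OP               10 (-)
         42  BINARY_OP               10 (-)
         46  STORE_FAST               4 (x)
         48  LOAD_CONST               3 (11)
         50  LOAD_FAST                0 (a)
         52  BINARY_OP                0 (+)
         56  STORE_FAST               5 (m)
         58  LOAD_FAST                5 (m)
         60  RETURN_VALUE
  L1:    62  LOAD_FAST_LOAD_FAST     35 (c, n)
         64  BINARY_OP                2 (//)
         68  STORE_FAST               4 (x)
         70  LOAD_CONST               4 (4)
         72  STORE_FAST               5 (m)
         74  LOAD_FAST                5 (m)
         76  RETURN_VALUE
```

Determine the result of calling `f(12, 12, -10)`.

LOAD_FAST b → push 12. Stack: [12]
LOAD_CONST → push 9. Stack: [12, 9]
BINARY_OP * → 12 * 9 = 108. Stack: [108]
LOAD_FAST a → push 12. Stack: [108, 12]
BINARY_OP * → 108 * 12 = 1296. Stack: [1296]
STORE_FAST n → n=1296. Stack: []
LOAD_FAST_LOAD_FAST n,c → push 1296,-10. Stack: [1296, -10]
COMPARE_OP bool(<=) → 1296 vs -10 = False. Stack: [False]
POP_JUMP_IF_FALSE → pop False; jump. Stack: []
LOAD_FAST_LOAD_FAST c,n → push -10,1296. Stack: [-10, 1296]
BINARY_OP // → -10 // 1296 = -1. Stack: [-1]
STORE_FAST x → x=-1. Stack: []
LOAD_CONST → push 4. Stack: [4]
STORE_FAST m → m=4. Stack: []
LOAD_FAST m → push 4. Stack: [4]
RETURN_VALUE → return 4.

4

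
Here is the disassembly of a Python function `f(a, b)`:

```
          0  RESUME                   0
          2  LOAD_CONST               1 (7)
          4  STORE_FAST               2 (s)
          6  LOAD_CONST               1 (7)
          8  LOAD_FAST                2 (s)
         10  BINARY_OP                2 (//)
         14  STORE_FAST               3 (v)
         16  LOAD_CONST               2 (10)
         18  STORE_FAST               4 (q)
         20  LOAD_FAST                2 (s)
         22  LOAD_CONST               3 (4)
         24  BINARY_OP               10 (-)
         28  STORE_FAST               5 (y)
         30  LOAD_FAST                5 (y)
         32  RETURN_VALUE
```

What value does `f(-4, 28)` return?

3

LOAD_CONST → push 7. Stack: [7]
STORE_FAST s → s=7. Stack: []
LOAD_CONST → push 7. Stack: [7]
LOAD_FAST s → push 7. Stack: [7, 7]
BINARY_OP // → 7 // 7 = 1. Stack: [1]
STORE_FAST v → v=1. Stack: []
LOAD_CONST → push 10. Stack: [10]
STORE_FAST q → q=10. Stack: []
LOAD_FAST s → push 7. Stack: [7]
LOAD_CONST → push 4. Stack: [7, 4]
BINARY_OP - → 7 - 4 = 3. Stack: [3]
STORE_FAST y → y=3. Stack: []
LOAD_FAST y → push 3. Stack: [3]
RETURN_VALUE → return 3.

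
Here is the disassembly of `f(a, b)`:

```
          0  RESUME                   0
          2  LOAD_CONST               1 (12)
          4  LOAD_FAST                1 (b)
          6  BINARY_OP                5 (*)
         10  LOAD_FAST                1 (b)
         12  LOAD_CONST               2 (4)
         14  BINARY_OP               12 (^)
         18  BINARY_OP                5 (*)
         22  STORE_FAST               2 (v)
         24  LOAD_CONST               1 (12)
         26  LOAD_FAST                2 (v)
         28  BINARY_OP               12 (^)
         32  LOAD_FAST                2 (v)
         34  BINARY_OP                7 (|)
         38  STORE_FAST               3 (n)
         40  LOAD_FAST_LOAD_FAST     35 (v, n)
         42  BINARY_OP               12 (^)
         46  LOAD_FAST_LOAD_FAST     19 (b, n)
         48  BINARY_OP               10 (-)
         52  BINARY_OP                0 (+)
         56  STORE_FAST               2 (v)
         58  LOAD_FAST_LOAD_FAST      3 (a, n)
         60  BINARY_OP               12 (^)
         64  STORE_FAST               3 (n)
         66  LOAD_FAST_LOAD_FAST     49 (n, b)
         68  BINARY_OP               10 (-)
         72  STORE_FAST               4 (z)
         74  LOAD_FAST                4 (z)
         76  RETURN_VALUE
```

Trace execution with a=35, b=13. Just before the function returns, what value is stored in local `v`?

-1391

LOAD_CONST → push 12. Stack: [12]
LOAD_FAST b → push 13. Stack: [12, 13]
BINARY_OP * → 12 * 13 = 156. Stack: [156]
LOAD_FAST b → push 13. Stack: [156, 13]
LOAD_CONST → push 4. Stack: [156, 13, 4]
BINARY_OP ^ → 13 ^ 4 = 9. Stack: [156, 9]
BINARY_OP * → 156 * 9 = 1404. Stack: [1404]
STORE_FAST v → v=1404. Stack: []
LOAD_CONST → push 12. Stack: [12]
LOAD_FAST v → push 1404. Stack: [12, 1404]
BINARY_OP ^ → 12 ^ 1404 = 1392. Stack: [1392]
LOAD_FAST v → push 1404. Stack: [1392, 1404]
BINARY_OP | → 1392 | 1404 = 1404. Stack: [1404]
STORE_FAST n → n=1404. Stack: []
LOAD_FAST_LOAD_FAST v,n → push 1404,1404. Stack: [1404, 1404]
BINARY_OP ^ → 1404 ^ 1404 = 0. Stack: [0]
LOAD_FAST_LOAD_FAST b,n → push 13,1404. Stack: [0, 13, 1404]
BINARY_OP - → 13 - 1404 = -1391. Stack: [0, -1391]
BINARY_OP + → 0 + -1391 = -1391. Stack: [-1391]
STORE_FAST v → v=-1391. Stack: []
LOAD_FAST_LOAD_FAST a,n → push 35,1404. Stack: [35, 1404]
BINARY_OP ^ → 35 ^ 1404 = 1375. Stack: [1375]
STORE_FAST n → n=1375. Stack: []
LOAD_FAST_LOAD_FAST n,b → push 1375,13. Stack: [1375, 13]
BINARY_OP - → 1375 - 13 = 1362. Stack: [1362]
STORE_FAST z → z=1362. Stack: []
LOAD_FAST z → push 1362. Stack: [1362]
RETURN_VALUE → return 1362.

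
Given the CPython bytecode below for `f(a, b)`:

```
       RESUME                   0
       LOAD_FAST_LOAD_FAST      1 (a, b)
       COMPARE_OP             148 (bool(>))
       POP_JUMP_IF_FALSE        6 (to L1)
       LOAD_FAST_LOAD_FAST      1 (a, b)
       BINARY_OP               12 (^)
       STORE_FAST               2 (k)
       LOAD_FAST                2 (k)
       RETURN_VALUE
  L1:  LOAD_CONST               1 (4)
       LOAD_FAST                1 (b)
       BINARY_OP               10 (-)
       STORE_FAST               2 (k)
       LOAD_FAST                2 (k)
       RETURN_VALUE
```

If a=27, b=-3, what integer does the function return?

LOAD_FAST_LOAD_FAST a,b → push 27,-3. Stack: [27, -3]
COMPARE_OP bool(>) → 27 vs -3 = True. Stack: [True]
POP_JUMP_IF_FALSE → pop True; no jump. Stack: []
LOAD_FAST_LOAD_FAST a,b → push 27,-3. Stack: [27, -3]
BINARY_OP ^ → 27 ^ -3 = -26. Stack: [-26]
STORE_FAST k → k=-26. Stack: []
LOAD_FAST k → push -26. Stack: [-26]
RETURN_VALUE → return -26.

-26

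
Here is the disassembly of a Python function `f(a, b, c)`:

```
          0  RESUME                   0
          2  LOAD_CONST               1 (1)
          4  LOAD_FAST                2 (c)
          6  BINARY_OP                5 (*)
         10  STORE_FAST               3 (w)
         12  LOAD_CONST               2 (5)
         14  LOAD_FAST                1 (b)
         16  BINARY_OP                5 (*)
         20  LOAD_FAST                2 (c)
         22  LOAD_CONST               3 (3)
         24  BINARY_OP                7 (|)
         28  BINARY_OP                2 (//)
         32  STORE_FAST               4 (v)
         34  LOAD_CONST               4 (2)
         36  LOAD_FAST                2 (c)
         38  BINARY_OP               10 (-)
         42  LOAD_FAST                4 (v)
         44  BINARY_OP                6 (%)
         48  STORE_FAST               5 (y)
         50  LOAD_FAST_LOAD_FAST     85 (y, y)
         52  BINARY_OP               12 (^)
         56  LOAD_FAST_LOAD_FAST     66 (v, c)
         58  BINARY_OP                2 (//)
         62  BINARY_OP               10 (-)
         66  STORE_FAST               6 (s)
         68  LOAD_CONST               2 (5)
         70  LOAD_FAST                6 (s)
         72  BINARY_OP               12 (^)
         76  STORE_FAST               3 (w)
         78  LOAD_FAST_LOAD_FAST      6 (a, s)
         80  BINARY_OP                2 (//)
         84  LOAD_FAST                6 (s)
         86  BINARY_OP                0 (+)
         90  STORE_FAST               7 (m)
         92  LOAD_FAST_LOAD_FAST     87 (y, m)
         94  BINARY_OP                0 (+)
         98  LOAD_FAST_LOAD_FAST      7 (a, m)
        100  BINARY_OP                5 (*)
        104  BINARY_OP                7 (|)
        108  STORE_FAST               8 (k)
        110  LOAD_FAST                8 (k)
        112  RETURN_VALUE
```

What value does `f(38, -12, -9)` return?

1518

LOAD_CONST → push 1. Stack: [1]
LOAD_FAST c → push -9. Stack: [1, -9]
BINARY_OP * → 1 * -9 = -9. Stack: [-9]
STORE_FAST w → w=-9. Stack: []
LOAD_CONST → push 5. Stack: [5]
LOAD_FAST b → push -12. Stack: [5, -12]
BINARY_OP * → 5 * -12 = -60. Stack: [-60]
LOAD_FAST c → push -9. Stack: [-60, -9]
LOAD_CONST → push 3. Stack: [-60, -9, 3]
BINARY_OP | → -9 | 3 = -9. Stack: [-60, -9]
BINARY_OP // → -60 // -9 = 6. Stack: [6]
STORE_FAST v → v=6. Stack: []
LOAD_CONST → push 2. Stack: [2]
LOAD_FAST c → push -9. Stack: [2, -9]
BINARY_OP - → 2 - -9 = 11. Stack: [11]
LOAD_FAST v → push 6. Stack: [11, 6]
BINARY_OP % → 11 % 6 = 5. Stack: [5]
STORE_FAST y → y=5. Stack: []
LOAD_FAST_LOAD_FAST y,y → push 5,5. Stack: [5, 5]
BINARY_OP ^ → 5 ^ 5 = 0. Stack: [0]
LOAD_FAST_LOAD_FAST v,c → push 6,-9. Stack: [0, 6, -9]
BINARY_OP // → 6 // -9 = -1. Stack: [0, -1]
BINARY_OP - → 0 - -1 = 1. Stack: [1]
STORE_FAST s → s=1. Stack: []
LOAD_CONST → push 5. Stack: [5]
LOAD_FAST s → push 1. Stack: [5, 1]
BINARY_OP ^ → 5 ^ 1 = 4. Stack: [4]
STORE_FAST w → w=4. Stack: []
LOAD_FAST_LOAD_FAST a,s → push 38,1. Stack: [38, 1]
BINARY_OP // → 38 // 1 = 38. Stack: [38]
LOAD_FAST s → push 1. Stack: [38, 1]
BINARY_OP + → 38 + 1 = 39. Stack: [39]
STORE_FAST m → m=39. Stack: []
LOAD_FAST_LOAD_FAST y,m → push 5,39. Stack: [5, 39]
BINARY_OP + → 5 + 39 = 44. Stack: [44]
LOAD_FAST_LOAD_FAST a,m → push 38,39. Stack: [44, 38, 39]
BINARY_OP * → 38 * 39 = 1482. Stack: [44, 1482]
BINARY_OP | → 44 | 1482 = 1518. Stack: [1518]
STORE_FAST k → k=1518. Stack: []
LOAD_FAST k → push 1518. Stack: [1518]
RETURN_VALUE → return 1518.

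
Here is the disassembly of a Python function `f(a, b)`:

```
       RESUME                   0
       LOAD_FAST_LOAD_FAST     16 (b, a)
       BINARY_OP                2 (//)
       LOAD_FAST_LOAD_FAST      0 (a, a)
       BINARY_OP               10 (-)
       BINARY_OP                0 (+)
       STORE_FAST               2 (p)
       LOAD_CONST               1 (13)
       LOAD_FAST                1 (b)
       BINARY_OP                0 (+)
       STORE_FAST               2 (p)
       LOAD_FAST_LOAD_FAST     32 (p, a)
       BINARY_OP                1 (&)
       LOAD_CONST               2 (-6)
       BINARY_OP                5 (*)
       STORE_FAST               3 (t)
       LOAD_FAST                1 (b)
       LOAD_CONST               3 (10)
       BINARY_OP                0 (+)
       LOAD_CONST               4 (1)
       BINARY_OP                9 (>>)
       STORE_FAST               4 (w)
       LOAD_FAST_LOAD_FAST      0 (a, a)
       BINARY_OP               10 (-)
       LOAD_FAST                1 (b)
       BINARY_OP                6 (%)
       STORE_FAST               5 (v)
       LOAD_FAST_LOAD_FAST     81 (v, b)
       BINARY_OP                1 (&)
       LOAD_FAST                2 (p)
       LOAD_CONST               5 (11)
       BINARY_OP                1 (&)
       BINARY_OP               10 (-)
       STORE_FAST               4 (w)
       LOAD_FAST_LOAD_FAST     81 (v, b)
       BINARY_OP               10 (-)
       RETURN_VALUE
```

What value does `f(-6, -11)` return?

11

LOAD_FAST_LOAD_FAST b,a → push -11,-6. Stack: [-11, -6]
BINARY_OP // → -11 // -6 = 1. Stack: [1]
LOAD_FAST_LOAD_FAST a,a → push -6,-6. Stack: [1, -6, -6]
BINARY_OP - → -6 - -6 = 0. Stack: [1, 0]
BINARY_OP + → 1 + 0 = 1. Stack: [1]
STORE_FAST p → p=1. Stack: []
LOAD_CONST → push 13. Stack: [13]
LOAD_FAST b → push -11. Stack: [13, -11]
BINARY_OP + → 13 + -11 = 2. Stack: [2]
STORE_FAST p → p=2. Stack: []
LOAD_FAST_LOAD_FAST p,a → push 2,-6. Stack: [2, -6]
BINARY_OP & → 2 & -6 = 2. Stack: [2]
LOAD_CONST → push -6. Stack: [2, -6]
BINARY_OP * → 2 * -6 = -12. Stack: [-12]
STORE_FAST t → t=-12. Stack: []
LOAD_FAST b → push -11. Stack: [-11]
LOAD_CONST → push 10. Stack: [-11, 10]
BINARY_OP + → -11 + 10 = -1. Stack: [-1]
LOAD_CONST → push 1. Stack: [-1, 1]
BINARY_OP >> → -1 >> 1 = -1. Stack: [-1]
STORE_FAST w → w=-1. Stack: []
LOAD_FAST_LOAD_FAST a,a → push -6,-6. Stack: [-6, -6]
BINARY_OP - → -6 - -6 = 0. Stack: [0]
LOAD_FAST b → push -11. Stack: [0, -11]
BINARY_OP % → 0 % -11 = 0. Stack: [0]
STORE_FAST v → v=0. Stack: []
LOAD_FAST_LOAD_FAST v,b → push 0,-11. Stack: [0, -11]
BINARY_OP & → 0 & -11 = 0. Stack: [0]
LOAD_FAST p → push 2. Stack: [0, 2]
LOAD_CONST → push 11. Stack: [0, 2, 11]
BINARY_OP & → 2 & 11 = 2. Stack: [0, 2]
BINARY_OP - → 0 - 2 = -2. Stack: [-2]
STORE_FAST w → w=-2. Stack: []
LOAD_FAST_LOAD_FAST v,b → push 0,-11. Stack: [0, -11]
BINARY_OP - → 0 - -11 = 11. Stack: [11]
RETURN_VALUE → return 11.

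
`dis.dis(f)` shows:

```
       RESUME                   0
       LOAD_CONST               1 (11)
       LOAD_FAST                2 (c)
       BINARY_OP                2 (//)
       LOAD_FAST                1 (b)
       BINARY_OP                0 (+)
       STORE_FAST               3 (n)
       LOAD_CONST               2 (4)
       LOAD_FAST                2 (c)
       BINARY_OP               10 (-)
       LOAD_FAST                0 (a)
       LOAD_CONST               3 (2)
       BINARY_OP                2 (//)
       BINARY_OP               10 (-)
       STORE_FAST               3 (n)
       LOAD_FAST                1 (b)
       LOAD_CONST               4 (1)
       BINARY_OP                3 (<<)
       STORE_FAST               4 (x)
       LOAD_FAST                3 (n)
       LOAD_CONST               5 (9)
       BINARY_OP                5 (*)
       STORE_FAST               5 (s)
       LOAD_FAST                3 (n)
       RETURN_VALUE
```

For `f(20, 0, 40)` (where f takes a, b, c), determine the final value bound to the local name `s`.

-414

LOAD_CONST → push 11. Stack: [11]
LOAD_FAST c → push 40. Stack: [11, 40]
BINARY_OP // → 11 // 40 = 0. Stack: [0]
LOAD_FAST b → push 0. Stack: [0, 0]
BINARY_OP + → 0 + 0 = 0. Stack: [0]
STORE_FAST n → n=0. Stack: []
LOAD_CONST → push 4. Stack: [4]
LOAD_FAST c → push 40. Stack: [4, 40]
BINARY_OP - → 4 - 40 = -36. Stack: [-36]
LOAD_FAST a → push 20. Stack: [-36, 20]
LOAD_CONST → push 2. Stack: [-36, 20, 2]
BINARY_OP // → 20 // 2 = 10. Stack: [-36, 10]
BINARY_OP - → -36 - 10 = -46. Stack: [-46]
STORE_FAST n → n=-46. Stack: []
LOAD_FAST b → push 0. Stack: [0]
LOAD_CONST → push 1. Stack: [0, 1]
BINARY_OP << → 0 << 1 = 0. Stack: [0]
STORE_FAST x → x=0. Stack: []
LOAD_FAST n → push -46. Stack: [-46]
LOAD_CONST → push 9. Stack: [-46, 9]
BINARY_OP * → -46 * 9 = -414. Stack: [-414]
STORE_FAST s → s=-414. Stack: []
LOAD_FAST n → push -46. Stack: [-46]
RETURN_VALUE → return -46.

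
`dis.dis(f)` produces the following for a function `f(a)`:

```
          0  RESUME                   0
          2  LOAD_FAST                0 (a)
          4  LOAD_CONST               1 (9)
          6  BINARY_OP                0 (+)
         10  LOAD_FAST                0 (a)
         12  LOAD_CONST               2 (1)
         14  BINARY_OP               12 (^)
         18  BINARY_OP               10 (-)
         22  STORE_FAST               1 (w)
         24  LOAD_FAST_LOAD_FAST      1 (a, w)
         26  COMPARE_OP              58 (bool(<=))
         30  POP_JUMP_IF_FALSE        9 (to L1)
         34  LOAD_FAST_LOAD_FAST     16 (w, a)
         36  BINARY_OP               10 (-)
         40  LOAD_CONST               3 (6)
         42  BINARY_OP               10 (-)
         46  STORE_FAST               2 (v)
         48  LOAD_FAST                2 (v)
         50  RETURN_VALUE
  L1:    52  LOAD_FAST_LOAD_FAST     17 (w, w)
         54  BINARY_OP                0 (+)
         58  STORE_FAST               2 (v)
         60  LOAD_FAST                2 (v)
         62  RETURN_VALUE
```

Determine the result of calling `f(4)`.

-2

LOAD_FAST a → push 4. Stack: [4]
LOAD_CONST → push 9. Stack: [4, 9]
BINARY_OP + → 4 + 9 = 13. Stack: [13]
LOAD_FAST a → push 4. Stack: [13, 4]
LOAD_CONST → push 1. Stack: [13, 4, 1]
BINARY_OP ^ → 4 ^ 1 = 5. Stack: [13, 5]
BINARY_OP - → 13 - 5 = 8. Stack: [8]
STORE_FAST w → w=8. Stack: []
LOAD_FAST_LOAD_FAST a,w → push 4,8. Stack: [4, 8]
COMPARE_OP bool(<=) → 4 vs 8 = True. Stack: [True]
POP_JUMP_IF_FALSE → pop True; no jump. Stack: []
LOAD_FAST_LOAD_FAST w,a → push 8,4. Stack: [8, 4]
BINARY_OP - → 8 - 4 = 4. Stack: [4]
LOAD_CONST → push 6. Stack: [4, 6]
BINARY_OP - → 4 - 6 = -2. Stack: [-2]
STORE_FAST v → v=-2. Stack: []
LOAD_FAST v → push -2. Stack: [-2]
RETURN_VALUE → return -2.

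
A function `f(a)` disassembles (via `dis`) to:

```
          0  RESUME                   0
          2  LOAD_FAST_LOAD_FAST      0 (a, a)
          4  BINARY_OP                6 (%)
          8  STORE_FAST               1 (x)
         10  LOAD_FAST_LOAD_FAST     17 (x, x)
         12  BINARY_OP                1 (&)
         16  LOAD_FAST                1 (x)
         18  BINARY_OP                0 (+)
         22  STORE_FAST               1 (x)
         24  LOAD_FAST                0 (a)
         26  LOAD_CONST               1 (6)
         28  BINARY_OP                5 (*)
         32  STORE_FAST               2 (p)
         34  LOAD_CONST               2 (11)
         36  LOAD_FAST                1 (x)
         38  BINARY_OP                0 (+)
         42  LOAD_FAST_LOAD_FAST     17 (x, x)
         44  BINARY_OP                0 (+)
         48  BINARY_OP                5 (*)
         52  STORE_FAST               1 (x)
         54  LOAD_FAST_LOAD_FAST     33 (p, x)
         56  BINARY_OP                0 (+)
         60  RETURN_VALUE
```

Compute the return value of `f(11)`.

LOAD_FAST_LOAD_FAST a,a → push 11,11. Stack: [11, 11]
BINARY_OP % → 11 % 11 = 0. Stack: [0]
STORE_FAST x → x=0. Stack: []
LOAD_FAST_LOAD_FAST x,x → push 0,0. Stack: [0, 0]
BINARY_OP & → 0 & 0 = 0. Stack: [0]
LOAD_FAST x → push 0. Stack: [0, 0]
BINARY_OP + → 0 + 0 = 0. Stack: [0]
STORE_FAST x → x=0. Stack: []
LOAD_FAST a → push 11. Stack: [11]
LOAD_CONST → push 6. Stack: [11, 6]
BINARY_OP * → 11 * 6 = 66. Stack: [66]
STORE_FAST p → p=66. Stack: []
LOAD_CONST → push 11. Stack: [11]
LOAD_FAST x → push 0. Stack: [11, 0]
BINARY_OP + → 11 + 0 = 11. Stack: [11]
LOAD_FAST_LOAD_FAST x,x → push 0,0. Stack: [11, 0, 0]
BINARY_OP + → 0 + 0 = 0. Stack: [11, 0]
BINARY_OP * → 11 * 0 = 0. Stack: [0]
STORE_FAST x → x=0. Stack: []
LOAD_FAST_LOAD_FAST p,x → push 66,0. Stack: [66, 0]
BINARY_OP + → 66 + 0 = 66. Stack: [66]
RETURN_VALUE → return 66.

66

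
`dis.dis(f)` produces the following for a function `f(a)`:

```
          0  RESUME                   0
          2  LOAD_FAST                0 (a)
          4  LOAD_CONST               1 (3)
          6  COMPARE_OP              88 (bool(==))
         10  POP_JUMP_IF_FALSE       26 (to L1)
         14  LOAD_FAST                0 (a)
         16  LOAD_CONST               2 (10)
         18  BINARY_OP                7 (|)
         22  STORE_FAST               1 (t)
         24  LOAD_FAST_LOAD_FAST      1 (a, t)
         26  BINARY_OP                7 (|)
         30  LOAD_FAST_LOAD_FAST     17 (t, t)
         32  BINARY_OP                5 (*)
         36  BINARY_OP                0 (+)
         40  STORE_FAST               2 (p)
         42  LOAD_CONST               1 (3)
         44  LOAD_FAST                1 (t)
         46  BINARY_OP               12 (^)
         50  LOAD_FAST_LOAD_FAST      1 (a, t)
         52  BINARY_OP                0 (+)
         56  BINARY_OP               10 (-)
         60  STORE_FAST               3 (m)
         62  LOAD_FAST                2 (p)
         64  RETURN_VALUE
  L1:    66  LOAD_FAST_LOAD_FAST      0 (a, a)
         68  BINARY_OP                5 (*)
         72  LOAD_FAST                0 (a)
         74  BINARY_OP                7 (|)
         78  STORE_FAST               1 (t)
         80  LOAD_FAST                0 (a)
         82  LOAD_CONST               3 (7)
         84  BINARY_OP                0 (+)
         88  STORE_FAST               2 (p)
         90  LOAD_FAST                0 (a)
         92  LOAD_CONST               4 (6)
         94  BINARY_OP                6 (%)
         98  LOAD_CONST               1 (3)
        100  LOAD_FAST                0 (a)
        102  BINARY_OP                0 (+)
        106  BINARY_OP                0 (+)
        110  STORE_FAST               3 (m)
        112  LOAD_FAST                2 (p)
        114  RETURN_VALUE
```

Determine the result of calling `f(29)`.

36

LOAD_FAST a → push 29. Stack: [29]
LOAD_CONST → push 3. Stack: [29, 3]
COMPARE_OP bool(==) → 29 vs 3 = False. Stack: [False]
POP_JUMP_IF_FALSE → pop False; jump. Stack: []
LOAD_FAST_LOAD_FAST a,a → push 29,29. Stack: [29, 29]
BINARY_OP * → 29 * 29 = 841. Stack: [841]
LOAD_FAST a → push 29. Stack: [841, 29]
BINARY_OP | → 841 | 29 = 861. Stack: [861]
STORE_FAST t → t=861. Stack: []
LOAD_FAST a → push 29. Stack: [29]
LOAD_CONST → push 7. Stack: [29, 7]
BINARY_OP + → 29 + 7 = 36. Stack: [36]
STORE_FAST p → p=36. Stack: []
LOAD_FAST a → push 29. Stack: [29]
LOAD_CONST → push 6. Stack: [29, 6]
BINARY_OP % → 29 % 6 = 5. Stack: [5]
LOAD_CONST → push 3. Stack: [5, 3]
LOAD_FAST a → push 29. Stack: [5, 3, 29]
BINARY_OP + → 3 + 29 = 32. Stack: [5, 32]
BINARY_OP + → 5 + 32 = 37. Stack: [37]
STORE_FAST m → m=37. Stack: []
LOAD_FAST p → push 36. Stack: [36]
RETURN_VALUE → return 36.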